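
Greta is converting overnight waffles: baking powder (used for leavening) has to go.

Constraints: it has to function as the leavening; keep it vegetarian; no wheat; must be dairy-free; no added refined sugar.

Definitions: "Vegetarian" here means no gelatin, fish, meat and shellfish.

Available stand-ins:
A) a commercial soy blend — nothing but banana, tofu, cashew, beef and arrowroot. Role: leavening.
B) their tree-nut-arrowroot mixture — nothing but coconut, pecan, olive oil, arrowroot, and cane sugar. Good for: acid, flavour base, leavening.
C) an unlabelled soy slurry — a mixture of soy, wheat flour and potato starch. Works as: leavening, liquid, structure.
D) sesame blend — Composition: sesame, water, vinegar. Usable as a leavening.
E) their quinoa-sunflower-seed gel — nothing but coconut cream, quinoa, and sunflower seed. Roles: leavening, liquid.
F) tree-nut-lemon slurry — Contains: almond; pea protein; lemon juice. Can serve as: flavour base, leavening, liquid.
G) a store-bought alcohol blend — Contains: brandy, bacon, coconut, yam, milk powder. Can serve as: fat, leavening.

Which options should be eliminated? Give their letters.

A, B, C, G

A: has beef, so not vegetarian — reject
B: has cane sugar, so not no-added-sugar — no
C: has wheat flour, so not wheat-free — no
D: every rule checks out — OK
E: only coconut cream, quinoa, and sunflower seed; none excluded — valid
F: no wheat, no refined sugar — valid
G: has bacon, so not vegetarian; has milk powder, so not dairy-free — no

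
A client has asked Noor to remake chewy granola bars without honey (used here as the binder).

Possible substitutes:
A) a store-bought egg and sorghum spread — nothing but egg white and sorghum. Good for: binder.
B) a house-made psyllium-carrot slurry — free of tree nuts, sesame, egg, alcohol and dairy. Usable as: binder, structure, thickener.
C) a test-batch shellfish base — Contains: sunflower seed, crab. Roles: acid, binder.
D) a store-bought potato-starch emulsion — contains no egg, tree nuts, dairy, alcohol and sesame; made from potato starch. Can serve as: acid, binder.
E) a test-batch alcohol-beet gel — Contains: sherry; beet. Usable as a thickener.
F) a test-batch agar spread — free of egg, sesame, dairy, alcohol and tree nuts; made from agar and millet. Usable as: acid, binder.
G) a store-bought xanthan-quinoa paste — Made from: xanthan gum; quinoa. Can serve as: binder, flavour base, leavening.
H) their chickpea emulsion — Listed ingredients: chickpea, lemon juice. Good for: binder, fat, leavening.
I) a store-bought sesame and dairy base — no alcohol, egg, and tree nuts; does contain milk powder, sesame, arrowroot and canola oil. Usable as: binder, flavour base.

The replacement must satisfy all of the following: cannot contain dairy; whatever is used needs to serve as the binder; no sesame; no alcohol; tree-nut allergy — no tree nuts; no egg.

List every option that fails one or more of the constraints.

A, E, I

A: has egg white, so not egg-free — reject
B: works as a binder, no egg, no alcohol — keep
C: works as a binder, no egg, no alcohol — keep
D: works as a binder, no sesame, no egg — valid
E: not usable as a binder; has sherry, so not alcohol-free — out
F: nothing on the exclusion list — keep
G: only xanthan gum and quinoa; none excluded — OK
H: works as a binder, no alcohol, no sesame — OK
I: has sesame, so not sesame-free; has milk powder, so not dairy-free — out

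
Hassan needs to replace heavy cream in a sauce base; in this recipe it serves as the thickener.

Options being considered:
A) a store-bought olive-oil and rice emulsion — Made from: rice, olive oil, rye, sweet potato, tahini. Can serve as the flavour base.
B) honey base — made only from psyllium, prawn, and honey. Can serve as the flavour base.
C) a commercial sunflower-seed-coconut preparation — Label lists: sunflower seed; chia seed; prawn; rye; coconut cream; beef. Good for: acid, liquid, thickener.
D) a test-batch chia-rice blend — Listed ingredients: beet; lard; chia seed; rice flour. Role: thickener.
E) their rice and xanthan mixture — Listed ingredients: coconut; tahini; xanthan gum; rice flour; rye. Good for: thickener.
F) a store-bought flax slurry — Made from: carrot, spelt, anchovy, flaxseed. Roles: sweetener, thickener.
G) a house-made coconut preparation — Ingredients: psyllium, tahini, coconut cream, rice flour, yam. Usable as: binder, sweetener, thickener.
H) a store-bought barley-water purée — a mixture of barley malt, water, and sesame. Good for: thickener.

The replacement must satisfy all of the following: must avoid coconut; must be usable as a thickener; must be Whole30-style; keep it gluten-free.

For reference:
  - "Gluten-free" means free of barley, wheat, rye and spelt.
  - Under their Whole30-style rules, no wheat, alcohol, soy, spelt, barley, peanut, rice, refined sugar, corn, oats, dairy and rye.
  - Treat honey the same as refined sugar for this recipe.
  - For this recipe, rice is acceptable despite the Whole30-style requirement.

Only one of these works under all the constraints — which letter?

A: not usable as a thickener; has rye, so not gluten-free (and 1 more) — reject
B: not usable as a thickener; has honey, so not Whole30-style — out
C: has rye, so not gluten-free; has rye, so not Whole30-style (and 1 more) — reject
D: rice is permitted under the Whole30-style carve-out; nothing else excluded — keep
E: has rye, so not gluten-free; has rye, so not Whole30-style (and 1 more) — reject
F: has spelt, so not gluten-free; has spelt, so not Whole30-style — no
G: has coconut cream, so not coconut-free — reject
H: has barley malt, so not gluten-free; has barley malt, so not Whole30-style — reject

D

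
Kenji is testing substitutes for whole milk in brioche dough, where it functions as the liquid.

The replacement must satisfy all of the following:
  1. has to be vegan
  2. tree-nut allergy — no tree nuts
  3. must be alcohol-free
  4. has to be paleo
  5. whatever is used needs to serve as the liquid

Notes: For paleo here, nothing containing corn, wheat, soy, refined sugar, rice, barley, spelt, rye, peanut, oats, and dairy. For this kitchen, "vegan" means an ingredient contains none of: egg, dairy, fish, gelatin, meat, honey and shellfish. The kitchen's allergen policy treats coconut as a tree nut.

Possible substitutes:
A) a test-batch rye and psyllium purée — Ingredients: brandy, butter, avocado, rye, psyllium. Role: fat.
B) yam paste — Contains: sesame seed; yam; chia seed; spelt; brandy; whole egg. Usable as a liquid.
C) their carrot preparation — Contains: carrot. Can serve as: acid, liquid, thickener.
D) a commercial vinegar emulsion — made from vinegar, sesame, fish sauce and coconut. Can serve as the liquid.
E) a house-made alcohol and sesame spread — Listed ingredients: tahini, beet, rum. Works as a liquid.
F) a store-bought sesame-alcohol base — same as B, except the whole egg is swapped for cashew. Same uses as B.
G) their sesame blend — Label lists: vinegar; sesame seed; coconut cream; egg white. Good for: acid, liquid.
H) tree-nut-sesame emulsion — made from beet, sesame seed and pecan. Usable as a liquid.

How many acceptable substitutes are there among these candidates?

A: not usable as a liquid; has butter, so not paleo (and 2 more) — no
B: has spelt, so not paleo; has whole egg, so not vegan (and 1 more) — no
C: every rule checks out — keep
D: has fish sauce, so not vegan; has coconut, so not tree-nut-free — no
E: has rum, so not alcohol-free — out
F: has spelt, so not paleo; has cashew, so not tree-nut-free (and 1 more) — no
G: has egg white, so not vegan; has coconut cream, so not tree-nut-free — no
H: has pecan, so not tree-nut-free — out

1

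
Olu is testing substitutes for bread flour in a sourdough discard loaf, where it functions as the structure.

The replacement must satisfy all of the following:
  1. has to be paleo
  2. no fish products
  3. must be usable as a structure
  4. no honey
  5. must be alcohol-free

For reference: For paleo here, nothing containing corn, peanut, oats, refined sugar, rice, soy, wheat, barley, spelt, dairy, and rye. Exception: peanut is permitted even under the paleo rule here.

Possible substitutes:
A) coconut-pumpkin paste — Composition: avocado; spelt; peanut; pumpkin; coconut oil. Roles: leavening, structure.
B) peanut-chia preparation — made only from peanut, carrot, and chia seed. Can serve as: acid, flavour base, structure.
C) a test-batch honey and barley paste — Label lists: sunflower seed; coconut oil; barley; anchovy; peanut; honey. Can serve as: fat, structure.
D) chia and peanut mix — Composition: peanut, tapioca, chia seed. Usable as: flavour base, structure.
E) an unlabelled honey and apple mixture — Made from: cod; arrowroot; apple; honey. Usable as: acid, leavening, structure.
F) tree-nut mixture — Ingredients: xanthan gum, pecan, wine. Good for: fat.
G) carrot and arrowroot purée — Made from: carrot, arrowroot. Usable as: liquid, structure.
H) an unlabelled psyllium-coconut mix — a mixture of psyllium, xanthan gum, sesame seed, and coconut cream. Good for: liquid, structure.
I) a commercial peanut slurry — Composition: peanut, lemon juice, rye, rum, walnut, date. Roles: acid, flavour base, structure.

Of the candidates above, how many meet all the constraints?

A: has spelt, so not paleo — out
B: peanut is permitted under the paleo carve-out; nothing else excluded — keep
C: has barley, so not paleo; has anchovy, so not fish-free (and 1 more) — reject
D: peanut is permitted under the paleo carve-out; nothing else excluded — keep
E: has cod, so not fish-free; has honey, so not honey-free — reject
F: not usable as a structure; has wine, so not alcohol-free — out
G: every rule checks out — keep
H: coconut cream and sesame seed etc. — none of it excluded — OK
I: has rye, so not paleo; has rum, so not alcohol-free — no

4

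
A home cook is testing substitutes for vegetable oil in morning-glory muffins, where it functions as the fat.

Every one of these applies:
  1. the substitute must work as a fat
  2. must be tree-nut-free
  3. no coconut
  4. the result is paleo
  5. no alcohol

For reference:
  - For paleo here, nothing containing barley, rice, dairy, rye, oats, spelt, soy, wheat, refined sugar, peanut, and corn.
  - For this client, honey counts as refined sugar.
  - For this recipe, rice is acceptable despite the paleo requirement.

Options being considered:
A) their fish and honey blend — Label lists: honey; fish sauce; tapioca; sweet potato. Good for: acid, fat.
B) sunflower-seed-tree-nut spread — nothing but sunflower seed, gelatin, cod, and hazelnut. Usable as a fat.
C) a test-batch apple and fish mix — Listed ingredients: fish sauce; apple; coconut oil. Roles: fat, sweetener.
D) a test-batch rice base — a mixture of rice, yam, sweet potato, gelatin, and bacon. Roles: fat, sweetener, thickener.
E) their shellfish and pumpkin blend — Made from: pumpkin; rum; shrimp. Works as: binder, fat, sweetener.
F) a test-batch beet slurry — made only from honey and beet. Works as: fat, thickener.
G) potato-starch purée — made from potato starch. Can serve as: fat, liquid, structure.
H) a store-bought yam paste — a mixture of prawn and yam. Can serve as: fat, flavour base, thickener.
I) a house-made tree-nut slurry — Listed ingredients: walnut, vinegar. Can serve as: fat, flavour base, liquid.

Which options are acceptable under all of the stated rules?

A: has honey, so not paleo — no
B: has hazelnut, so not tree-nut-free — out
C: has coconut oil, so not coconut-free — reject
D: rice is permitted under the paleo carve-out; nothing else excluded — OK
E: has rum, so not alcohol-free — reject
F: has honey, so not paleo — reject
G: paleo, no tree nuts — keep
H: every rule checks out — keep
I: has walnut, so not tree-nut-free — no

D, G, H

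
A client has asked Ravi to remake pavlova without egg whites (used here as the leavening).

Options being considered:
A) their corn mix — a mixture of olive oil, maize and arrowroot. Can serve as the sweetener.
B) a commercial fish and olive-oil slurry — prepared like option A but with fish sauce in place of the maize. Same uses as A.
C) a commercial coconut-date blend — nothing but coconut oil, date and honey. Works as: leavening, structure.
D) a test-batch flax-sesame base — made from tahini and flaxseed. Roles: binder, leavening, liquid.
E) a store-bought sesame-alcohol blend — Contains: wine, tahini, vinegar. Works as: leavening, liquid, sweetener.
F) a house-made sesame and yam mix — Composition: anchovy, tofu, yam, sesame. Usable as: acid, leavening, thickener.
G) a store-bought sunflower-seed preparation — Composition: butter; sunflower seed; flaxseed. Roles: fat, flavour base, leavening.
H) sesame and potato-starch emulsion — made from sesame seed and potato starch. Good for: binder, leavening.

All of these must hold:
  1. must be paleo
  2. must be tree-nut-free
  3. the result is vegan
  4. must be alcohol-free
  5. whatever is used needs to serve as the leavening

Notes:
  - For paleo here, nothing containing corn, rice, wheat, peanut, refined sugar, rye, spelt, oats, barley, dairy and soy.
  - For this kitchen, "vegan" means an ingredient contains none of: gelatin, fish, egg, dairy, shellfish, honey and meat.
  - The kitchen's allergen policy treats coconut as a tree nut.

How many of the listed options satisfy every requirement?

A: not usable as a leavening; has maize, so not paleo — reject
B: not usable as a leavening; has fish sauce, so not vegan — reject
C: has honey, so not vegan; has coconut oil, so not tree-nut-free — no
D: only tahini and flaxseed; none excluded — OK
E: has wine, so not alcohol-free — reject
F: has tofu, so not paleo; has anchovy, so not vegan — out
G: has butter, so not paleo; has butter, so not vegan — no
H: nothing on the exclusion list — keep

2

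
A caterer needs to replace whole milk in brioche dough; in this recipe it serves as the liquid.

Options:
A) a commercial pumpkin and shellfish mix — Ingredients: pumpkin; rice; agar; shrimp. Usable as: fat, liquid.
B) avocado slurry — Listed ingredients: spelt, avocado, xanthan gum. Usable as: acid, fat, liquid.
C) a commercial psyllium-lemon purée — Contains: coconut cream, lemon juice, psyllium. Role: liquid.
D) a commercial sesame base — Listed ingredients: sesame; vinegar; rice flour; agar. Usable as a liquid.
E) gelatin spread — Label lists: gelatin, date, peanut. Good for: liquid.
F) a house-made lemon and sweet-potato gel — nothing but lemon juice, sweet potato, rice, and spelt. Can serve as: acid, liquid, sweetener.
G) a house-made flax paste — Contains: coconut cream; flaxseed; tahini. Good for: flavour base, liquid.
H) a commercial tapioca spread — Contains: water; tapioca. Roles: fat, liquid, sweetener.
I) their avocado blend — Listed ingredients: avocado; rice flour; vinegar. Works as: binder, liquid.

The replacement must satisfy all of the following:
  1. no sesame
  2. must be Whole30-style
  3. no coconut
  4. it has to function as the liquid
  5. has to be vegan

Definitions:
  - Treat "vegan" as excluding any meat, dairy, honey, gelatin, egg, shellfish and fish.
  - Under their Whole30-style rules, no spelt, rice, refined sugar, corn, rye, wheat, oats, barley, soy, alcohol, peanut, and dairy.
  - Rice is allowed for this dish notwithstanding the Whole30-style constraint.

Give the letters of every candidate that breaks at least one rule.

A: has shrimp, so not vegan — out
B: has spelt, so not Whole30-style — out
C: has coconut cream, so not coconut-free — out
D: has sesame, so not sesame-free — reject
E: has gelatin, so not vegan; has peanut, so not Whole30-style — out
F: has spelt, so not Whole30-style — reject
G: has coconut cream, so not coconut-free; has tahini, so not sesame-free — out
H: works as a liquid, vegan, Whole30-style — valid
I: rice is permitted under the Whole30-style carve-out; nothing else excluded — OK

A, B, C, D, E, F, G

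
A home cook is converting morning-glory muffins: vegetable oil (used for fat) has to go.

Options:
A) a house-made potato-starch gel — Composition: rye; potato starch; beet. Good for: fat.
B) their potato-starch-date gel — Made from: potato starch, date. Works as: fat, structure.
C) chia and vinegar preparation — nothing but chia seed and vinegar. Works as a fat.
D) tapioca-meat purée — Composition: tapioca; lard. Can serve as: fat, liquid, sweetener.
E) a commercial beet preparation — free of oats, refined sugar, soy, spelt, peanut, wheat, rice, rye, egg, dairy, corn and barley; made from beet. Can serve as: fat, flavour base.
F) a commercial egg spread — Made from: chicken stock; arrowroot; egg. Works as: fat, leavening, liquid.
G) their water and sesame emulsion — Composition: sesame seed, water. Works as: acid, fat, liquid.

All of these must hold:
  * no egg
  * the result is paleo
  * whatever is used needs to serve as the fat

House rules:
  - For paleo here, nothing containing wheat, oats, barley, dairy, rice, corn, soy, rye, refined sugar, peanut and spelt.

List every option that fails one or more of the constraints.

A: has rye, so not paleo — out
B: only date and potato starch; none excluded — OK
C: paleo, no egg — valid
D: only lard and tapioca; none excluded — valid
E: works as a fat, no egg, paleo — keep
F: has egg, so not egg-free — out
G: only sesame seed and water; none excluded — valid

A, F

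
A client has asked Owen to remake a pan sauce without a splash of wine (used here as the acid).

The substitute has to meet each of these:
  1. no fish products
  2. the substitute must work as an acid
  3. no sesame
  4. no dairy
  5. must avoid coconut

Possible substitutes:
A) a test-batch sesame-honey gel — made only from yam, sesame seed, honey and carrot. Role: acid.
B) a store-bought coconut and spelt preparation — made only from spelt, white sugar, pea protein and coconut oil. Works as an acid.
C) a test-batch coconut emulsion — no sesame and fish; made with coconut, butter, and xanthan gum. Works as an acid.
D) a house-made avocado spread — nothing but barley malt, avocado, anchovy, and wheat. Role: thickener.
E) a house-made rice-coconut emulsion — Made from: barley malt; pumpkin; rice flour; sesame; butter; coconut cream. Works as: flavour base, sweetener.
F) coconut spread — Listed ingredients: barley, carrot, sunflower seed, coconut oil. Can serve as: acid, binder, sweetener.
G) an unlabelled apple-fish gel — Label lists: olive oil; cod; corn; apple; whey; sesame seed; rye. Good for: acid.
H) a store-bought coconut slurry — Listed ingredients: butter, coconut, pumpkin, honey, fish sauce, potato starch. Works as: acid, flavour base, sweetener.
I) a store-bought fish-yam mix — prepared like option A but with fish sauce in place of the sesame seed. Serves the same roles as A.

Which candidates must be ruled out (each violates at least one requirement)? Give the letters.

A, B, C, D, E, F, G, H, I

A: has sesame seed, so not sesame-free — out
B: has coconut oil, so not coconut-free — no
C: has coconut, so not coconut-free; has butter, so not dairy-free — no
D: not usable as an acid; has anchovy, so not fish-free — out
E: not usable as an acid; has sesame, so not sesame-free (and 2 more) — no
F: has coconut oil, so not coconut-free — no
G: has sesame seed, so not sesame-free; has whey, so not dairy-free (and 1 more) — reject
H: has coconut, so not coconut-free; has butter, so not dairy-free (and 1 more) — no
I: has fish sauce, so not fish-free — out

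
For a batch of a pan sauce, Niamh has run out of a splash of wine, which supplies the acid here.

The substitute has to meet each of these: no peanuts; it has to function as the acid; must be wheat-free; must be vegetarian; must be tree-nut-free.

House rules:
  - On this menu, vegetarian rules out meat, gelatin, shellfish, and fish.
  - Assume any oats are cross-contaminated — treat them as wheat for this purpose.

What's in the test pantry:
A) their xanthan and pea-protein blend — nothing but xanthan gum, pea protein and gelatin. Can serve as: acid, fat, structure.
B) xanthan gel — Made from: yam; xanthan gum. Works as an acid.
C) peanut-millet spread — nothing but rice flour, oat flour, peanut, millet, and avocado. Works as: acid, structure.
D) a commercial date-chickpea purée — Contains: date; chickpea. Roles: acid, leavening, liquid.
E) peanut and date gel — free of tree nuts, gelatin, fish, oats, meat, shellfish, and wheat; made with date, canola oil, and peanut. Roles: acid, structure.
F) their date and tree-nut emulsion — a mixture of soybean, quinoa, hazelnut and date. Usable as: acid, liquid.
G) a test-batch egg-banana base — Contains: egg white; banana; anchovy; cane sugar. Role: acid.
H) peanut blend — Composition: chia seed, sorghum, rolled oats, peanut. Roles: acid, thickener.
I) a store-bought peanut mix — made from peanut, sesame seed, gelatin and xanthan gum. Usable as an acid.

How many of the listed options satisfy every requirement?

A: has gelatin, so not vegetarian — no
B: only xanthan gum and yam; none excluded — keep
C: has oat flour, so not wheat-free; has peanut, so not peanut-free — no
D: works as an acid, vegetarian, wheat-free — keep
E: has peanut, so not peanut-free — reject
F: has hazelnut, so not tree-nut-free — reject
G: has anchovy, so not vegetarian — out
H: has rolled oats, so not wheat-free; has peanut, so not peanut-free — no
I: has gelatin, so not vegetarian; has peanut, so not peanut-free — no

2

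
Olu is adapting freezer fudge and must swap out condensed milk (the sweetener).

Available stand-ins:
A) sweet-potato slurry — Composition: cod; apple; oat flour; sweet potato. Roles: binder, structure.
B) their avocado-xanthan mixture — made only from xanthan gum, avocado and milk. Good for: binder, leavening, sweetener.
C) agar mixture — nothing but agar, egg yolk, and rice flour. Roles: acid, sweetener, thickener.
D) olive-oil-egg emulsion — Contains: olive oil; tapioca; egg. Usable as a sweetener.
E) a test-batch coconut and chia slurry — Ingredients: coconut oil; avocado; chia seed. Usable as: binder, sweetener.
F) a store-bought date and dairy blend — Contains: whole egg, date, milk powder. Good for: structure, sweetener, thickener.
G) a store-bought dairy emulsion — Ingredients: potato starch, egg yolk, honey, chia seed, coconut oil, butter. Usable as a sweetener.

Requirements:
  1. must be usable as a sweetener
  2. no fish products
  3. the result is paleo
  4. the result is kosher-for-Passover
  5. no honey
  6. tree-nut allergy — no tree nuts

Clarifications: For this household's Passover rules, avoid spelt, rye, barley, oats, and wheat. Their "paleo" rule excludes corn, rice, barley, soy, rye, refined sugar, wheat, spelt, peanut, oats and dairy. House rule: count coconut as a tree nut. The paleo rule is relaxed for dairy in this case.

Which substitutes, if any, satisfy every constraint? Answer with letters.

B, D, F

A: not usable as a sweetener; has oat flour, so not kosher-for-Passover (and 2 more) — out
B: dairy is permitted under the paleo carve-out; nothing else excluded — OK
C: has rice flour, so not paleo — reject
D: nothing on the exclusion list — keep
E: has coconut oil, so not tree-nut-free — no
F: dairy is permitted under the paleo carve-out; nothing else excluded — OK
G: has coconut oil, so not tree-nut-free; has honey, so not honey-free — reject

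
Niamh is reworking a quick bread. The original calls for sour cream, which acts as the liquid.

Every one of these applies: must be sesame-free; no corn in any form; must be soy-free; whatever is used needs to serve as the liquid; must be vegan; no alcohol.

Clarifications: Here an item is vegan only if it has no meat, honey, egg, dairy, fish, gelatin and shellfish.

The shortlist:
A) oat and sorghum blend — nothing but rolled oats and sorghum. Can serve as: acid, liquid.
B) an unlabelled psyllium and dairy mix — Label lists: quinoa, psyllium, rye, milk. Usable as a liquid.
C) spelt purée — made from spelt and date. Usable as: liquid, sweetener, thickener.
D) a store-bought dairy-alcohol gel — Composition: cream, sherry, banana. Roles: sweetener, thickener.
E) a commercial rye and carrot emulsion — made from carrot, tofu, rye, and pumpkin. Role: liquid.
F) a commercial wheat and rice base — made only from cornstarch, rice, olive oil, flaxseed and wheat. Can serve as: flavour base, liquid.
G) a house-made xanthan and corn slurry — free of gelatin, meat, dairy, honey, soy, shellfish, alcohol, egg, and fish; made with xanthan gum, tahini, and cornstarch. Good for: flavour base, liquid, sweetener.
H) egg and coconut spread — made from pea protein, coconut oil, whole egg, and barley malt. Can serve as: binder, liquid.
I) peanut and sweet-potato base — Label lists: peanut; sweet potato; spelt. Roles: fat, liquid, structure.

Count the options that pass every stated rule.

A: works as a liquid, no alcohol, vegan — keep
B: has milk, so not vegan — reject
C: works as a liquid, no soy, no corn — valid
D: not usable as a liquid; has cream, so not vegan (and 1 more) — reject
E: has tofu, so not soy-free — reject
F: has cornstarch, so not corn-free — out
G: has cornstarch, so not corn-free; has tahini, so not sesame-free — no
H: has whole egg, so not vegan — out
I: works as a liquid, no sesame, no soy — valid

3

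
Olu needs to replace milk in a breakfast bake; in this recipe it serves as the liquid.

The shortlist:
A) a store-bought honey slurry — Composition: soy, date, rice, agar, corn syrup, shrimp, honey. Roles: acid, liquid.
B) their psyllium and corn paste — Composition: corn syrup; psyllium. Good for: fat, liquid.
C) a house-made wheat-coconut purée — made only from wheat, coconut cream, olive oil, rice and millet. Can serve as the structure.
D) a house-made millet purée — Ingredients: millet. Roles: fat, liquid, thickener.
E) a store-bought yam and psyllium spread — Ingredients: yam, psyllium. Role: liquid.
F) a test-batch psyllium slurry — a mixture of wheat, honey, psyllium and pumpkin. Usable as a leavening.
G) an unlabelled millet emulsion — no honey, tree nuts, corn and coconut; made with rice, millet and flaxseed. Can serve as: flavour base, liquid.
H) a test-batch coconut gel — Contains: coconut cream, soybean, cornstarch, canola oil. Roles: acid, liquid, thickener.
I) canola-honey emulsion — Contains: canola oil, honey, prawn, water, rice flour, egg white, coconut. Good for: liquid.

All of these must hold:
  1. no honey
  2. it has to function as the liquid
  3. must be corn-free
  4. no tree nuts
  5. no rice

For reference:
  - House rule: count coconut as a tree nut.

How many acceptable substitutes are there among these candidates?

2

A: has rice, so not rice-free; has corn syrup, so not corn-free (and 1 more) — reject
B: has corn syrup, so not corn-free — out
C: not usable as a liquid; has rice, so not rice-free (and 1 more) — reject
D: tree-nut-free, no honey — OK
E: all constraints satisfied — OK
F: not usable as a liquid; has honey, so not honey-free — out
G: has rice, so not rice-free — reject
H: has cornstarch, so not corn-free; has coconut cream, so not tree-nut-free — reject
I: has rice flour, so not rice-free; has coconut, so not tree-nut-free (and 1 more) — reject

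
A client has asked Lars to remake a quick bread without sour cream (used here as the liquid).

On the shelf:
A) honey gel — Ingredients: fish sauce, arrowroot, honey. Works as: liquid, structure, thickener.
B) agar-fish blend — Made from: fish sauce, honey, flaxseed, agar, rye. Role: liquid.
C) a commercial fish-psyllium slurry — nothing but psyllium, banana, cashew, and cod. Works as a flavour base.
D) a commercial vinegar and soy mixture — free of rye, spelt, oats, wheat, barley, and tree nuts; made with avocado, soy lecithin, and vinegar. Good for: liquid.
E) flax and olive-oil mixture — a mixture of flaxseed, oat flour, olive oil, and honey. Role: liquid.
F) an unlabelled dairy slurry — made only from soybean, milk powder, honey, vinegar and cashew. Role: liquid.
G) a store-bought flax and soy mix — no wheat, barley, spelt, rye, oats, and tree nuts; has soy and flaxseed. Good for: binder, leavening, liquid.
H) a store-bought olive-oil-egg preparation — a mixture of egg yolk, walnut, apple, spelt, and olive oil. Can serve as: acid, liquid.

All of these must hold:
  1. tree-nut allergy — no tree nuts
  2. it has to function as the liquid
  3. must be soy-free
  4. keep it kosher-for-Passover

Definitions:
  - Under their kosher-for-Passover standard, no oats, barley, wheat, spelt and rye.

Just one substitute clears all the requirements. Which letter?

A: only fish sauce, honey, and arrowroot; none excluded — valid
B: has rye, so not kosher-for-Passover — no
C: not usable as a liquid; has cashew, so not tree-nut-free — out
D: has soy lecithin, so not soy-free — reject
E: has oat flour, so not kosher-for-Passover — out
F: has cashew, so not tree-nut-free; has soybean, so not soy-free — no
G: has soy, so not soy-free — out
H: has spelt, so not kosher-for-Passover; has walnut, so not tree-nut-free — no

A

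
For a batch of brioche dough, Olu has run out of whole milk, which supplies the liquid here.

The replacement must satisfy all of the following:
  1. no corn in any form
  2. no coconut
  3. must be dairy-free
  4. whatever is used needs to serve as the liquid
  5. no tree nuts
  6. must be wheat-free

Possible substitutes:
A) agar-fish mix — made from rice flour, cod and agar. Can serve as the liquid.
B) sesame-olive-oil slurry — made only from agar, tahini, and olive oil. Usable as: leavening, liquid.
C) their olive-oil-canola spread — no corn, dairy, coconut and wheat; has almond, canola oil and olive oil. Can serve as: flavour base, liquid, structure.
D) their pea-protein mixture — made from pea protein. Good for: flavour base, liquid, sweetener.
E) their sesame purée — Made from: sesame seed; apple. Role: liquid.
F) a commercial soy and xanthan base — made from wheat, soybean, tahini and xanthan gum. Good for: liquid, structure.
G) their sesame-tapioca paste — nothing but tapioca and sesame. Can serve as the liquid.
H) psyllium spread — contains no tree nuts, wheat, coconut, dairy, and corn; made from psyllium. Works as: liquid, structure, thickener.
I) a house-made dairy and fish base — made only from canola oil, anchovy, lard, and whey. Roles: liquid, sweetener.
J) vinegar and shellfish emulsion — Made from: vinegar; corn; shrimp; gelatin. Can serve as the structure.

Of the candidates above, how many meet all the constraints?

6

A: all constraints satisfied — valid
B: only tahini, agar, and olive oil; none excluded — keep
C: has almond, so not tree-nut-free — reject
D: all constraints satisfied — valid
E: nothing on the exclusion list — OK
F: has wheat, so not wheat-free — no
G: all constraints satisfied — keep
H: no tree nuts, no dairy — valid
I: has whey, so not dairy-free — reject
J: not usable as a liquid; has corn, so not corn-free — reject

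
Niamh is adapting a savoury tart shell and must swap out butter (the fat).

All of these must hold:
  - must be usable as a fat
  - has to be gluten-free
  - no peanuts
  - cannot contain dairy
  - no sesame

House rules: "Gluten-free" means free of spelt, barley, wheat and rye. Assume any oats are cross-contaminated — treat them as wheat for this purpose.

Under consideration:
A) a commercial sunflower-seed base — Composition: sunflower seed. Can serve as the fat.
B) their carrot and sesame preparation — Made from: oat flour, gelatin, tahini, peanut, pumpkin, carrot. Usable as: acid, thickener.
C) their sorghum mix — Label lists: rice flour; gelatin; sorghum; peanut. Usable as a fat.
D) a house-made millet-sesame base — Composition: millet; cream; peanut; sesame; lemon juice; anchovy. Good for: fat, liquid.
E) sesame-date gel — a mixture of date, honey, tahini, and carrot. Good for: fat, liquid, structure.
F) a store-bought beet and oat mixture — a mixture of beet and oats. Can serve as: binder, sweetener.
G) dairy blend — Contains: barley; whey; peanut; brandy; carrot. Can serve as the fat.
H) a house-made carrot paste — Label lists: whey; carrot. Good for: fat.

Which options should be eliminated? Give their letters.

A: no sesame, gluten-free — keep
B: not usable as a fat; has oat flour, so not gluten-free (and 2 more) — out
C: has peanut, so not peanut-free — reject
D: has peanut, so not peanut-free; has cream, so not dairy-free (and 1 more) — out
E: has tahini, so not sesame-free — out
F: not usable as a fat; has oats, so not gluten-free — reject
G: has barley, so not gluten-free; has peanut, so not peanut-free (and 1 more) — no
H: has whey, so not dairy-free — no

B, C, D, E, F, G, H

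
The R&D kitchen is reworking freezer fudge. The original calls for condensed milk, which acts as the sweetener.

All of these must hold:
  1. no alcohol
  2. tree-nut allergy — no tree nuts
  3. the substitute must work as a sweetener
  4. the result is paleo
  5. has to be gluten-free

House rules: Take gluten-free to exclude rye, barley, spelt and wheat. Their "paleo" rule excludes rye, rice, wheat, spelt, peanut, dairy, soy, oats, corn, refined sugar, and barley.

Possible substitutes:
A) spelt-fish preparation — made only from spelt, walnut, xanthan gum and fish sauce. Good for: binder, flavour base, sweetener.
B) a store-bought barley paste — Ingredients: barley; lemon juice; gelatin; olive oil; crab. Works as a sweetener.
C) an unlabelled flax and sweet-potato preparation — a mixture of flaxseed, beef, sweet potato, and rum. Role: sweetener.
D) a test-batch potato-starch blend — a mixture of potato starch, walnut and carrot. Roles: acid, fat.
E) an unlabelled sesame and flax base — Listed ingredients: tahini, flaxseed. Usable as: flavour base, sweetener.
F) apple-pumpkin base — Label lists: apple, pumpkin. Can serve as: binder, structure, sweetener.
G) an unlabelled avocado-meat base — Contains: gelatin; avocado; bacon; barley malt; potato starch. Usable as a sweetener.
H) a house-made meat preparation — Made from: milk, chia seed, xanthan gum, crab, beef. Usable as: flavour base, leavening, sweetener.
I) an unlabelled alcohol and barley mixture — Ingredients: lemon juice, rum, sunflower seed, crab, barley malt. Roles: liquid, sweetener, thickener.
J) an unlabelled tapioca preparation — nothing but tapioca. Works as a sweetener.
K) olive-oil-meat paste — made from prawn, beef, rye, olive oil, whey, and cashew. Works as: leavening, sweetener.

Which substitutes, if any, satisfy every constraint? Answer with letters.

A: has spelt, so not gluten-free; has spelt, so not paleo (and 1 more) — no
B: has barley, so not gluten-free; has barley, so not paleo — reject
C: has rum, so not alcohol-free — out
D: not usable as a sweetener; has walnut, so not tree-nut-free — out
E: no alcohol, no tree nuts — OK
F: only apple and pumpkin; none excluded — OK
G: has barley malt, so not gluten-free; has barley malt, so not paleo — no
H: has milk, so not paleo — out
I: has barley malt, so not gluten-free; has barley malt, so not paleo (and 1 more) — reject
J: only tapioca; none excluded — keep
K: has rye, so not gluten-free; has whey, so not paleo (and 1 more) — no

E, F, J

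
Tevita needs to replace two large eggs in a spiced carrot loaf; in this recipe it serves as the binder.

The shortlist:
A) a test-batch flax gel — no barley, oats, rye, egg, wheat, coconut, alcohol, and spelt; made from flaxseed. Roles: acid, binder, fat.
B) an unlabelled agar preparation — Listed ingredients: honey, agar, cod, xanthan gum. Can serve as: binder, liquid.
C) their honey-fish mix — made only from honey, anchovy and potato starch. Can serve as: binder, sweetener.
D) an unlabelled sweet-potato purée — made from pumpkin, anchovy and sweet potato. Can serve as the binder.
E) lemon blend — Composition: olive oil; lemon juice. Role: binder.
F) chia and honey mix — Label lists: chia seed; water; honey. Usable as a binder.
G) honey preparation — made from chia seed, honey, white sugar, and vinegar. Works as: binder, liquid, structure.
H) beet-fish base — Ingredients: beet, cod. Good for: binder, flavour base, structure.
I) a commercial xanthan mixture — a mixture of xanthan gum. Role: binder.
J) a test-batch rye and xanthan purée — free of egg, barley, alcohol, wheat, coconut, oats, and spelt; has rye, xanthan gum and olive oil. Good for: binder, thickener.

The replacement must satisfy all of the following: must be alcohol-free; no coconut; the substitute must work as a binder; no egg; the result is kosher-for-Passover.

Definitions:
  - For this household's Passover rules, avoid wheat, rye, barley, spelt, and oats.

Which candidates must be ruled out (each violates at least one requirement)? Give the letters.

A: works as a binder, no alcohol, kosher-for-Passover — keep
B: cod and honey etc. — none of it excluded — keep
C: only anchovy, honey, and potato starch; none excluded — OK
D: all constraints satisfied — keep
E: no egg, no alcohol — OK
F: nothing on the exclusion list — valid
G: all constraints satisfied — OK
H: works as a binder, kosher-for-Passover, no alcohol — OK
I: only xanthan gum; none excluded — keep
J: has rye, so not kosher-for-Passover — reject

J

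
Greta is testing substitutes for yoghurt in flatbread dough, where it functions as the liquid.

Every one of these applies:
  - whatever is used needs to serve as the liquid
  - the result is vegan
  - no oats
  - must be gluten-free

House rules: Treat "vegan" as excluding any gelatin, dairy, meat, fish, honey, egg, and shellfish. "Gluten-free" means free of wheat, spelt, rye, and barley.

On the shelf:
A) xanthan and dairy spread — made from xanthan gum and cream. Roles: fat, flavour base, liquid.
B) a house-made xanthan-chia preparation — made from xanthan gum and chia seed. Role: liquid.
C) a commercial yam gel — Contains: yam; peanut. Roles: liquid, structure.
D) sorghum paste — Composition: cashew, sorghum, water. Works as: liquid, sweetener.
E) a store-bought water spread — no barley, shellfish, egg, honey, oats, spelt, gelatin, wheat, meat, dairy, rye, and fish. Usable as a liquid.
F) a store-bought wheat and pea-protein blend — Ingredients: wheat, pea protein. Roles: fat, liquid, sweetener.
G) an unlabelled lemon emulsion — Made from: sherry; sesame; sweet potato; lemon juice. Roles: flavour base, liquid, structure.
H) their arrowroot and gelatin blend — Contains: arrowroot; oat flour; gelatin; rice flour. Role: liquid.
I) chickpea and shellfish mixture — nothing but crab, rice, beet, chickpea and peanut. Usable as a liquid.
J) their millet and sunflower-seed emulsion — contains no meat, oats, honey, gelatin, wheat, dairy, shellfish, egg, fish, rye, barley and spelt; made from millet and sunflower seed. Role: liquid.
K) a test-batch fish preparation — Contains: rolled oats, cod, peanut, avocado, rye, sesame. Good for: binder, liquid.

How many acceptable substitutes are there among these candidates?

A: has cream, so not vegan — reject
B: only xanthan gum and chia seed; none excluded — valid
C: all constraints satisfied — keep
D: every rule checks out — valid
E: works as a liquid, gluten-free, no oats — keep
F: has wheat, so not gluten-free — no
G: sherry and sesame etc. — none of it excluded — valid
H: has gelatin, so not vegan; has oat flour, so not oat-free — no
I: has crab, so not vegan — out
J: vegan, gluten-free — valid
K: has cod, so not vegan; has rye, so not gluten-free (and 1 more) — reject

6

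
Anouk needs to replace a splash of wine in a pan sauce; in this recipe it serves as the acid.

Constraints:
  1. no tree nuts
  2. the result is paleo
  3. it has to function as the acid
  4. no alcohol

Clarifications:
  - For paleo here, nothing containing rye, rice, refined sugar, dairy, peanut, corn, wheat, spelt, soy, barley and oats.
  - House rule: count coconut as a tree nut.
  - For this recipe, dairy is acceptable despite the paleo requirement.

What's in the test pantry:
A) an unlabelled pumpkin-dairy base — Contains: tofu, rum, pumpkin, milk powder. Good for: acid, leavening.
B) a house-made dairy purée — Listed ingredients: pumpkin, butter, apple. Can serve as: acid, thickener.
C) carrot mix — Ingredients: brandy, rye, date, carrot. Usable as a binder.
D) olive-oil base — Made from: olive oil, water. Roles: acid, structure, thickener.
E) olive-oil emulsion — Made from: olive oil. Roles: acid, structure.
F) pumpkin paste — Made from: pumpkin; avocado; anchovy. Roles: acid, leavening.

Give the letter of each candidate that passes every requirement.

B, D, E, F

A: has tofu, so not paleo; has rum, so not alcohol-free — reject
B: dairy is permitted under the paleo carve-out; nothing else excluded — OK
C: not usable as an acid; has rye, so not paleo (and 1 more) — out
D: only olive oil and water; none excluded — valid
E: every rule checks out — keep
F: only anchovy, avocado, and pumpkin; none excluded — valid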